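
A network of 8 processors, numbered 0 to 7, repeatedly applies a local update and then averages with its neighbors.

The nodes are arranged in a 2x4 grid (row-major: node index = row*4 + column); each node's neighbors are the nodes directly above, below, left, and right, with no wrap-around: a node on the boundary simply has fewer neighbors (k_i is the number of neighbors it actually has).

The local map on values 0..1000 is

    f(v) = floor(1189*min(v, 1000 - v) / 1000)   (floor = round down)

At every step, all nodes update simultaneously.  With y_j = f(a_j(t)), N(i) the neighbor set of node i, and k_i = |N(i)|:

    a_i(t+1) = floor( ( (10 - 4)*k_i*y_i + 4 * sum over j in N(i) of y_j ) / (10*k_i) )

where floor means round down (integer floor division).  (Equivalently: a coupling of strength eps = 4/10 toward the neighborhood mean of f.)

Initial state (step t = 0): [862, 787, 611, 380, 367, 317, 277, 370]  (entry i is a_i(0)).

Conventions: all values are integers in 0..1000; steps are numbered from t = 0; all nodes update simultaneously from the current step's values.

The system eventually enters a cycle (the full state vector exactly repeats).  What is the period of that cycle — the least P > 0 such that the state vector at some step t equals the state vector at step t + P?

Answer: 20
Key observation: The state at step 24, [488, 488, 488, 488, 488, 488, 488, 488], reappears at step 44 — and no state repeats earlier — so the cycle the system enters has period 20.

Derivation:
t=0: [862, 787, 611, 380, 367, 317, 277, 370]
t=1: [236, 285, 414, 450, 369, 361, 367, 419]
t=2: [323, 362, 469, 519, 404, 419, 450, 493]
t=3: [412, 449, 539, 571, 464, 491, 539, 572]
t=4: [510, 535, 540, 517, 545, 567, 547, 516]
t=5: [567, 550, 549, 568, 543, 525, 540, 567]
t=6: [524, 536, 534, 517, 541, 554, 542, 520]
t=7: [558, 550, 554, 569, 546, 536, 546, 565]
t=8: [529, 535, 529, 516, 538, 545, 536, 520]
t=9: [556, 552, 559, 571, 549, 544, 553, 567]
t=10: [529, 531, 524, 513, 535, 538, 529, 516]
t=11: [557, 557, 565, 575, 553, 551, 561, 572]
t=12: [527, 525, 517, 508, 530, 530, 520, 510]
t=13: [561, 564, 573, 581, 558, 560, 570, 580]
t=14: [521, 517, 507, 500, 523, 521, 510, 501]
t=15: [569, 574, 584, 592, 567, 571, 582, 591]
t=16: [511, 505, 494, 487, 512, 508, 496, 488]
t=17: [582, 586, 586, 580, 581, 584, 586, 581]
t=18: [496, 492, 492, 497, 497, 494, 493, 497]
t=19: [588, 585, 585, 588, 589, 586, 586, 589]
t=20: [489, 492, 492, 489, 489, 491, 491, 489]
t=21: [581, 583, 583, 581, 581, 582, 582, 581]
t=22: [497, 495, 495, 497, 497, 496, 496, 497]
t=23: [589, 588, 588, 589, 589, 589, 589, 589]
t=24: [488, 488, 488, 488, 488, 488, 488, 488]
t=25: [580, 580, 580, 580, 580, 580, 580, 580]
t=26: [499, 499, 499, 499, 499, 499, 499, 499]
t=27: [593, 593, 593, 593, 593, 593, 593, 593]
t=28: [483, 483, 483, 483, 483, 483, 483, 483]
t=29: [574, 574, 574, 574, 574, 574, 574, 574]
t=30: [506, 506, 506, 506, 506, 506, 506, 506]
t=31: [587, 587, 587, 587, 587, 587, 587, 587]
t=32: [491, 491, 491, 491, 491, 491, 491, 491]
t=33: [583, 583, 583, 583, 583, 583, 583, 583]
t=34: [495, 495, 495, 495, 495, 495, 495, 495]
t=35: [588, 588, 588, 588, 588, 588, 588, 588]
t=36: [489, 489, 489, 489, 489, 489, 489, 489]
t=37: [581, 581, 581, 581, 581, 581, 581, 581]
t=38: [498, 498, 498, 498, 498, 498, 498, 498]
t=39: [592, 592, 592, 592, 592, 592, 592, 592]
t=40: [485, 485, 485, 485, 485, 485, 485, 485]
t=41: [576, 576, 576, 576, 576, 576, 576, 576]
t=42: [504, 504, 504, 504, 504, 504, 504, 504]
t=43: [589, 589, 589, 589, 589, 589, 589, 589]
t=44: [488, 488, 488, 488, 488, 488, 488, 488]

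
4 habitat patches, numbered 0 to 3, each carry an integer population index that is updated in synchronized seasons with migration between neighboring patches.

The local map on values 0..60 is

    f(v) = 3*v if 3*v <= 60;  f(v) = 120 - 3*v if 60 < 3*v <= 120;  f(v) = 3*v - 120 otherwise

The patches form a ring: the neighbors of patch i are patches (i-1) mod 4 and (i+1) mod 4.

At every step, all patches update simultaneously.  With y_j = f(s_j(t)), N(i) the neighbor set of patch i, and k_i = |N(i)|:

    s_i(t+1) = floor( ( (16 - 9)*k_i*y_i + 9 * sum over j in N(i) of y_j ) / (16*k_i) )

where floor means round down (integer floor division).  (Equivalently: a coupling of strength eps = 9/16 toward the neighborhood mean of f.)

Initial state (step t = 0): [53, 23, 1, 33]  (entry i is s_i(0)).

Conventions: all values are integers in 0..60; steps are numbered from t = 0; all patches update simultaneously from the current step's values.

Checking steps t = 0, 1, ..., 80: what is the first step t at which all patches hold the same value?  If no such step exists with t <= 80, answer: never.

Answer: 7
Key observation: Synchronization is absorbing here: once all patches are equal they stay equal, and step 7 is the first all-equal step.

Derivation:
t=0: [53, 23, 1, 33]  (not all equal)
t=1: [37, 34, 21, 21]  (not all equal)
t=2: [25, 26, 46, 43]  (not all equal)
t=3: [34, 36, 22, 21]  (not all equal)
t=4: [27, 25, 43, 45]  (not all equal)
t=5: [33, 33, 20, 20]  (not all equal)
t=6: [31, 31, 49, 49]  (not all equal)
t=7: [27, 27, 27, 27]  (all equal)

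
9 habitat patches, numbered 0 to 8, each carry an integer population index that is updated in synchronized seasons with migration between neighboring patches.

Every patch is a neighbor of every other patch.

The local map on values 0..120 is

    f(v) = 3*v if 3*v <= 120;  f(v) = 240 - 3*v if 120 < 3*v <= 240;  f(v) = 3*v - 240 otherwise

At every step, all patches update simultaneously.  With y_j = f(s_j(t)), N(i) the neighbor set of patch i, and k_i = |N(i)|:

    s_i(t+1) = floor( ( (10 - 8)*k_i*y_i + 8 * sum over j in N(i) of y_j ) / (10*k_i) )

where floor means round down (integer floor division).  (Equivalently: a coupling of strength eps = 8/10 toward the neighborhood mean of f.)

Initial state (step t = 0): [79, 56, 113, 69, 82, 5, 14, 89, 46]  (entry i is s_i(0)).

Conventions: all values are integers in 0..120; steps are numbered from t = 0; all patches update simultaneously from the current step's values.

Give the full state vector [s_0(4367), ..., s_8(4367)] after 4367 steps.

Answer: [36, 37, 37, 36, 36, 36, 36, 36, 37]
Key observation: The state at step 7, [36, 37, 37, 36, 36, 36, 36, 36, 37], reappears at step 11: the system is in a cycle of period 4 from step 7 on.  Therefore the state at step 4367 equals the state at step 7 + ((4367 - 7) mod 4) = 7, which is [36, 37, 37, 36, 36, 36, 36, 36, 37].

Derivation:
t=0: [79, 56, 113, 69, 82, 5, 14, 89, 46]
t=1: [40, 47, 49, 43, 40, 41, 44, 42, 50]
t=2: [109, 107, 106, 108, 109, 108, 108, 108, 106]
t=3: [83, 82, 82, 83, 83, 83, 83, 83, 82]
t=4: [8, 7, 7, 8, 8, 8, 8, 8, 7]
t=5: [23, 22, 22, 23, 23, 23, 23, 23, 22]
t=6: [68, 67, 67, 68, 68, 68, 68, 68, 67]
t=7: [36, 37, 37, 36, 36, 36, 36, 36, 37]
t=8: [108, 109, 109, 108, 108, 108, 108, 108, 109]
t=9: [84, 85, 85, 84, 84, 84, 84, 84, 85]
t=10: [12, 13, 13, 12, 12, 12, 12, 12, 13]
t=11: [36, 37, 37, 36, 36, 36, 36, 36, 37]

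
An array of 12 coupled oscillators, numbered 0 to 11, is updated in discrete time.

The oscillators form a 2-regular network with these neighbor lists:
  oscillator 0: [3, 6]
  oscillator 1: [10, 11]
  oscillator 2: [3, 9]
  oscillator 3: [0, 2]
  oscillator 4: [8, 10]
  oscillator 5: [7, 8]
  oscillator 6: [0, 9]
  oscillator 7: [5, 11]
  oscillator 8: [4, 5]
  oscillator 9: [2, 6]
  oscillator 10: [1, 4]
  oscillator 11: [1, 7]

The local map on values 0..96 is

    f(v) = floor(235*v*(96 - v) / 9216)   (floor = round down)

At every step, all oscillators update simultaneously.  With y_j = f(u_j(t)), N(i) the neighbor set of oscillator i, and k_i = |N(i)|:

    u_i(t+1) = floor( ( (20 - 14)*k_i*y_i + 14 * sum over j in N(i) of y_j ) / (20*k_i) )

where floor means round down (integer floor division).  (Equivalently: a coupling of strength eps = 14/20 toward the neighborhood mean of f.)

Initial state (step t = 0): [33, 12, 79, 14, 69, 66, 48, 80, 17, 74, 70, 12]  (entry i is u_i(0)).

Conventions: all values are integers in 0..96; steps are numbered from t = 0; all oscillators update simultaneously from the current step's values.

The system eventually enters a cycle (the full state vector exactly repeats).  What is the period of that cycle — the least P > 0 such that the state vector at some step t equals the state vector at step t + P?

Simulating step by step:
t=0: [33, 12, 79, 14, 69, 66, 48, 80, 17, 74, 70, 12]
t=1: [46, 32, 34, 39, 42, 38, 50, 35, 44, 44, 39, 27]
t=2: [57, 51, 55, 55, 57, 56, 58, 52, 56, 56, 54, 51]
t=3: [56, 57, 57, 56, 56, 57, 56, 57, 56, 56, 57, 58]
t=4: [57, 56, 56, 56, 56, 56, 57, 56, 56, 56, 56, 56]
t=5: [56, 57, 57, 56, 57, 57, 56, 57, 57, 56, 57, 57]
t=6: [57, 56, 56, 56, 56, 56, 57, 56, 56, 56, 56, 56]

Answer: 2
Key observation: The state at step 4, [57, 56, 56, 56, 56, 56, 57, 56, 56, 56, 56, 56], reappears at step 6 — and no state repeats earlier — so the cycle the system enters has period 2.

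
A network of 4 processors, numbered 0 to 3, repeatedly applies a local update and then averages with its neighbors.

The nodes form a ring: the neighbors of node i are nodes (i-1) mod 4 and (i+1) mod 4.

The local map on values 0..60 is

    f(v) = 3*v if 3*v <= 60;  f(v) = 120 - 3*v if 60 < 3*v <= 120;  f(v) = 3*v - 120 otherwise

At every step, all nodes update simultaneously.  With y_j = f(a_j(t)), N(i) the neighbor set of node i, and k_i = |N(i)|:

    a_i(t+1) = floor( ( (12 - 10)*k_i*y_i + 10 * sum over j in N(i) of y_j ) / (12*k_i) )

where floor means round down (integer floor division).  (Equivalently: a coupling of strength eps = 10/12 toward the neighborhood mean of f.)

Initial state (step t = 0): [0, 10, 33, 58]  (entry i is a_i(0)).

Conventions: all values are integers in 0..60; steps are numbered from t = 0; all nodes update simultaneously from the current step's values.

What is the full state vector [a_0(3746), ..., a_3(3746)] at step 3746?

Answer: [14, 46, 14, 46]
Key observation: The state at step 5, [22, 38, 22, 38], reappears at step 7: the system is in a cycle of period 2 from step 5 on.  Therefore the state at step 3746 equals the state at step 5 + ((3746 - 5) mod 2) = 6, which is [14, 46, 14, 46].

Derivation:
t=0: [0, 10, 33, 58]
t=1: [35, 13, 38, 17]
t=2: [40, 15, 38, 17]
t=3: [40, 10, 41, 11]
t=4: [26, 6, 26, 6]
t=5: [22, 38, 22, 38]
t=6: [14, 46, 14, 46]
t=7: [22, 38, 22, 38]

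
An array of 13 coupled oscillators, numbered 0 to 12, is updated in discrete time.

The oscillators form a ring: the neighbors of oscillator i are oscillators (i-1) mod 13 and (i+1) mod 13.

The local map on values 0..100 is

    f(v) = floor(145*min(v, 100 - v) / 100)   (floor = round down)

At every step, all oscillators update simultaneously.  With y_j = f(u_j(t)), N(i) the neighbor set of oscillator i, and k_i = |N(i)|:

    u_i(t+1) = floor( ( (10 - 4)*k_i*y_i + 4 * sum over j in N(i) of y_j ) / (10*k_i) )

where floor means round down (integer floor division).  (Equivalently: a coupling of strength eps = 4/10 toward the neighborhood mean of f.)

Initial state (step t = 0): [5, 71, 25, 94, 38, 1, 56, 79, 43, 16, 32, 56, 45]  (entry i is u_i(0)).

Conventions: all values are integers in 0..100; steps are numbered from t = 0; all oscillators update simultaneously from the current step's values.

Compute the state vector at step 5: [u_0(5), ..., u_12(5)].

Simulating step by step:
t=0: [5, 71, 25, 94, 38, 1, 56, 79, 43, 16, 32, 56, 45]
t=1: [25, 33, 31, 23, 34, 24, 44, 43, 47, 35, 44, 60, 53]
t=2: [44, 44, 42, 38, 42, 42, 57, 63, 63, 56, 59, 61, 59]
t=3: [62, 62, 59, 57, 59, 60, 59, 54, 55, 60, 59, 57, 59]
t=4: [55, 55, 58, 60, 59, 58, 60, 64, 63, 59, 59, 60, 58]
t=5: [64, 64, 60, 58, 59, 59, 57, 53, 54, 57, 58, 58, 60]

Answer: [64, 64, 60, 58, 59, 59, 57, 53, 54, 57, 58, 58, 60]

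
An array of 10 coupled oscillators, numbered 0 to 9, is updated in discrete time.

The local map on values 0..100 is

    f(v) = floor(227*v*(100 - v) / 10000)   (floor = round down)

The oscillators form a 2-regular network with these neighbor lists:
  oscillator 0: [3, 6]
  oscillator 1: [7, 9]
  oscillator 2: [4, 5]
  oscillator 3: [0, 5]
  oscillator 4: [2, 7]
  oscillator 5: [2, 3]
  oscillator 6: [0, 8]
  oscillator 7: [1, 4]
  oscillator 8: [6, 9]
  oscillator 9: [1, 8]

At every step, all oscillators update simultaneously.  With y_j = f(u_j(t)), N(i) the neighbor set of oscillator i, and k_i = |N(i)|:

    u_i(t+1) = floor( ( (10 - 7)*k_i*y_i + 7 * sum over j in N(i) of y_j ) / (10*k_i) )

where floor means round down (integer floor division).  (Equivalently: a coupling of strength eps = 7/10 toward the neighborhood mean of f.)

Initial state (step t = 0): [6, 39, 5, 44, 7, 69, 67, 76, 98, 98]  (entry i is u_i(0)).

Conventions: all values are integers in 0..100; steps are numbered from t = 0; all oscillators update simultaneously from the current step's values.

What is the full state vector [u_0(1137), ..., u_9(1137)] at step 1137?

Simulating step by step:
t=0: [6, 39, 5, 44, 7, 69, 67, 76, 98, 98]
t=1: [40, 31, 24, 37, 22, 37, 20, 36, 20, 21]
t=2: [47, 45, 43, 52, 43, 48, 42, 45, 36, 40]
t=3: [55, 55, 55, 56, 55, 55, 54, 55, 53, 54]
t=4: [55, 56, 56, 55, 56, 55, 56, 56, 56, 56]
t=5: [55, 55, 55, 56, 55, 55, 55, 55, 55, 55]
t=6: [55, 56, 56, 55, 56, 55, 56, 56, 56, 56]

Answer: [55, 55, 55, 56, 55, 55, 55, 55, 55, 55]
Key observation: The state at step 4, [55, 56, 56, 55, 56, 55, 56, 56, 56, 56], reappears at step 6: the system is in a cycle of period 2 from step 4 on.  Therefore the state at step 1137 equals the state at step 4 + ((1137 - 4) mod 2) = 5, which is [55, 55, 55, 56, 55, 55, 55, 55, 55, 55].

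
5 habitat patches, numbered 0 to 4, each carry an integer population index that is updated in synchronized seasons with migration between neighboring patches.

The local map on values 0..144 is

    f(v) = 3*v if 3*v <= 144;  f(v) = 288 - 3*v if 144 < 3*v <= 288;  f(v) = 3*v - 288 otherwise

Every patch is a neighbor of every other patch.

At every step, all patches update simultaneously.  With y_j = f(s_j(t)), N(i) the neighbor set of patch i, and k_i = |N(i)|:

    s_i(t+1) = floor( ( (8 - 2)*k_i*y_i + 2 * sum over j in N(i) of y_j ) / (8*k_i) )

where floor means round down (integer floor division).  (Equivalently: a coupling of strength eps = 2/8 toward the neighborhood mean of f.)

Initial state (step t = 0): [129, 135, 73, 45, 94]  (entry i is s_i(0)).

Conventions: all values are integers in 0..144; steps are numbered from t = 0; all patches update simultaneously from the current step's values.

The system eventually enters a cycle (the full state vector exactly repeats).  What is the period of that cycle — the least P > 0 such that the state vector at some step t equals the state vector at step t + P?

Answer: 16
Key observation: The state at step 86, [17, 17, 5, 5, 5], reappears at step 102 — and no state repeats earlier — so the cycle the system enters has period 16.

Derivation:
t=0: [129, 135, 73, 45, 94]
t=1: [94, 107, 74, 119, 30]
t=2: [20, 39, 61, 63, 78]
t=3: [68, 107, 99, 95, 64]
t=4: [71, 36, 20, 16, 80]
t=5: [72, 95, 62, 54, 54]
t=6: [76, 28, 96, 113, 113]
t=7: [56, 73, 15, 50, 50]
t=8: [114, 79, 62, 126, 126]
t=9: [61, 59, 94, 86, 86]
t=10: [89, 93, 21, 38, 38]
t=11: [34, 26, 63, 98, 98]
t=12: [88, 71, 86, 22, 22]
t=13: [32, 67, 36, 61, 61]
t=14: [97, 91, 105, 103, 103]
t=15: [7, 15, 24, 19, 19]
t=16: [30, 46, 65, 54, 54]
t=17: [97, 130, 99, 122, 122]
t=18: [18, 87, 23, 70, 70]
t=19: [56, 37, 66, 72, 72]
t=20: [111, 105, 90, 78, 78]
t=21: [43, 30, 24, 49, 49]
t=22: [124, 97, 85, 132, 132]
t=23: [78, 23, 43, 95, 95]
t=24: [53, 63, 104, 18, 18]
t=25: [111, 90, 39, 59, 59]
t=26: [56, 37, 105, 101, 101]
t=27: [100, 94, 36, 28, 28]
t=28: [26, 22, 92, 76, 76]
t=29: [70, 62, 25, 58, 58]
t=30: [83, 100, 81, 108, 108]
t=31: [37, 18, 41, 35, 35]
t=32: [107, 68, 115, 103, 103]
t=33: [36, 71, 52, 27, 27]
t=34: [104, 81, 120, 85, 85]
t=35: [29, 43, 62, 35, 35]
t=36: [92, 121, 103, 105, 105]
t=37: [18, 61, 24, 28, 28]
t=38: [62, 97, 74, 82, 82]
t=39: [86, 18, 61, 44, 44]
t=40: [48, 65, 100, 119, 119]
t=41: [123, 88, 32, 71, 71]
t=42: [77, 38, 87, 73, 73]
t=43: [60, 99, 39, 68, 68]
t=44: [99, 31, 105, 82, 82]
t=45: [19, 77, 31, 42, 42]
t=46: [67, 67, 92, 115, 115]
t=47: [78, 78, 27, 57, 57]
t=48: [63, 63, 82, 106, 106]
t=49: [86, 86, 47, 39, 39]
t=50: [47, 47, 124, 107, 107]
t=51: [123, 123, 84, 49, 49]
t=52: [85, 85, 54, 126, 126]
t=53: [45, 45, 109, 85, 85]
t=54: [116, 116, 50, 46, 46]
t=55: [74, 74, 128, 128, 128]
t=56: [71, 71, 92, 92, 92]
t=57: [63, 63, 19, 19, 19]
t=58: [91, 91, 62, 62, 62]
t=59: [31, 31, 91, 91, 91]
t=60: [78, 78, 24, 24, 24]
t=61: [57, 57, 69, 69, 69]
t=62: [110, 110, 85, 85, 85]
t=63: [40, 40, 34, 34, 34]
t=64: [116, 116, 104, 104, 104]
t=65: [53, 53, 28, 28, 28]
t=66: [120, 120, 89, 89, 89]
t=67: [62, 62, 27, 27, 27]
t=68: [98, 98, 83, 83, 83]
t=69: [12, 12, 34, 34, 34]
t=70: [48, 48, 93, 93, 93]
t=71: [118, 118, 25, 25, 25]
t=72: [67, 67, 73, 73, 73]
t=73: [83, 83, 71, 71, 71]
t=74: [45, 45, 70, 70, 70]
t=75: [124, 124, 85, 85, 85]
t=76: [74, 74, 39, 39, 39]
t=77: [75, 75, 110, 110, 110]
t=78: [59, 59, 44, 44, 44]
t=79: [114, 114, 129, 129, 129]
t=80: [62, 62, 93, 93, 93]
t=81: [84, 84, 20, 20, 20]
t=82: [40, 40, 57, 57, 57]
t=83: [119, 119, 117, 117, 117]
t=84: [67, 67, 63, 63, 63]
t=85: [89, 89, 97, 97, 97]
t=86: [17, 17, 5, 5, 5]
t=87: [44, 44, 19, 19, 19]
t=88: [117, 117, 66, 66, 66]
t=89: [68, 68, 86, 86, 86]
t=90: [73, 73, 36, 36, 36]
t=91: [76, 76, 103, 103, 103]
t=92: [52, 52, 25, 25, 25]
t=93: [121, 121, 82, 82, 82]
t=94: [68, 68, 46, 46, 46]
t=95: [94, 94, 131, 131, 131]
t=96: [24, 24, 92, 92, 92]
t=97: [60, 60, 19, 19, 19]
t=98: [98, 98, 63, 63, 63]
t=99: [23, 23, 87, 87, 87]
t=100: [61, 61, 32, 32, 32]
t=101: [103, 103, 97, 97, 97]
t=102: [17, 17, 5, 5, 5]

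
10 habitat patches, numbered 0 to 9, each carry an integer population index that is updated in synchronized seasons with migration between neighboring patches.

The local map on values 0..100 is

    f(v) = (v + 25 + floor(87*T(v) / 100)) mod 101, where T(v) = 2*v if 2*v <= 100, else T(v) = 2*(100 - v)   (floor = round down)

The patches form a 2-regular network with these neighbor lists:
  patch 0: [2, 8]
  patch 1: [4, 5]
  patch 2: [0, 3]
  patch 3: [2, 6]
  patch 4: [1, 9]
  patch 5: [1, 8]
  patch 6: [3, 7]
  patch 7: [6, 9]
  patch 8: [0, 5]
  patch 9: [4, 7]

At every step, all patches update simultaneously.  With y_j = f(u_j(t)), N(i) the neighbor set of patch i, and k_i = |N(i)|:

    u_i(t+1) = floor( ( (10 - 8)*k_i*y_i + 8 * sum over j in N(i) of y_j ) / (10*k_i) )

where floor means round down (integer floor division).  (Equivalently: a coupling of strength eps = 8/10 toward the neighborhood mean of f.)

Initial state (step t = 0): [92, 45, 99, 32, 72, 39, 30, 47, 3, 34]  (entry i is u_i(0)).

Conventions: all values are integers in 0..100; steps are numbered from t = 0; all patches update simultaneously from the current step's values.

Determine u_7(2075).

Answer: u_7(2075) = 57
Key observation: The state at step 19, [56, 56, 57, 57, 57, 56, 57, 57, 56, 57], reappears at step 21: the system is in a cycle of period 2 from step 19 on.  Therefore the state at step 2075 equals the state at step 19 + ((2075 - 19) mod 2) = 19, which is [56, 56, 57, 57, 57, 56, 57, 57, 56, 57].

Derivation:
t=0: [92, 45, 99, 32, 72, 39, 30, 47, 3, 34]
t=1: [28, 39, 20, 14, 34, 38, 26, 19, 30, 41]
t=2: [34, 24, 41, 82, 29, 20, 75, 68, 12, 44]
t=3: [40, 50, 28, 38, 54, 74, 42, 43, 49, 28]
t=4: [29, 52, 24, 21, 36, 56, 35, 23, 42, 39]
t=5: [52, 43, 52, 60, 40, 50, 71, 37, 31, 50]
t=6: [38, 45, 56, 52, 47, 31, 40, 47, 49, 35]
t=7: [51, 33, 46, 47, 36, 43, 51, 31, 26, 45]
t=8: [70, 28, 54, 54, 28, 52, 36, 44, 59, 21]
t=9: [54, 23, 53, 43, 32, 33, 45, 50, 52, 34]
t=10: [58, 27, 51, 50, 44, 61, 50, 37, 40, 32]
t=11: [48, 58, 58, 60, 52, 62, 46, 33, 49, 29]
t=12: [56, 55, 54, 52, 35, 55, 36, 24, 54, 29]
t=13: [57, 41, 57, 43, 27, 57, 64, 28, 56, 44]
t=14: [55, 68, 49, 50, 51, 47, 26, 37, 55, 48]
t=15: [57, 54, 58, 73, 52, 52, 53, 65, 55, 45]
t=16: [55, 58, 50, 53, 53, 57, 48, 51, 57, 52]
t=17: [57, 56, 58, 58, 57, 55, 58, 57, 55, 59]
t=18: [55, 56, 55, 55, 55, 56, 55, 54, 56, 54]
t=19: [56, 56, 57, 57, 57, 56, 57, 57, 56, 57]
t=20: [55, 55, 55, 55, 55, 56, 55, 55, 56, 55]
t=21: [56, 56, 57, 57, 57, 56, 57, 57, 56, 57]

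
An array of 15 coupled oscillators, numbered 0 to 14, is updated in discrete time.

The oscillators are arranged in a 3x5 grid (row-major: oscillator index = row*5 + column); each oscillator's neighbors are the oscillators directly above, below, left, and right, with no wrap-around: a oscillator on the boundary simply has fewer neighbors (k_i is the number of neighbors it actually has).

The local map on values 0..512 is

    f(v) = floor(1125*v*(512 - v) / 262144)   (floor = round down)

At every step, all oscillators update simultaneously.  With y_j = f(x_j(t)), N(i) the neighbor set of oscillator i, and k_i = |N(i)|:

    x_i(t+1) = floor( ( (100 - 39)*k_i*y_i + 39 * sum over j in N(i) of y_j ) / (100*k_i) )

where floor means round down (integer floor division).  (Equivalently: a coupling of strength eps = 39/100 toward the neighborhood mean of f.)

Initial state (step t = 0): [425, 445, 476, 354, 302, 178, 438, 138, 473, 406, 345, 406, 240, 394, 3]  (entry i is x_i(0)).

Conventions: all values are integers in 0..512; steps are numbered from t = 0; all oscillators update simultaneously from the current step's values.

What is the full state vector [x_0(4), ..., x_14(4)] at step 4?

Simulating step by step:
t=0: [425, 445, 476, 354, 302, 178, 438, 138, 473, 406, 345, 406, 240, 394, 3]
t=1: [170, 125, 120, 201, 248, 226, 161, 190, 130, 158, 236, 198, 249, 168, 78]
t=2: [246, 216, 218, 253, 269, 269, 246, 251, 229, 229, 276, 266, 272, 234, 183]
t=3: [278, 275, 276, 279, 279, 279, 279, 279, 278, 275, 279, 279, 280, 276, 265]
t=4: [278, 278, 278, 278, 278, 278, 278, 278, 278, 279, 278, 278, 278, 279, 279]

Answer: [278, 278, 278, 278, 278, 278, 278, 278, 278, 279, 278, 278, 278, 279, 279]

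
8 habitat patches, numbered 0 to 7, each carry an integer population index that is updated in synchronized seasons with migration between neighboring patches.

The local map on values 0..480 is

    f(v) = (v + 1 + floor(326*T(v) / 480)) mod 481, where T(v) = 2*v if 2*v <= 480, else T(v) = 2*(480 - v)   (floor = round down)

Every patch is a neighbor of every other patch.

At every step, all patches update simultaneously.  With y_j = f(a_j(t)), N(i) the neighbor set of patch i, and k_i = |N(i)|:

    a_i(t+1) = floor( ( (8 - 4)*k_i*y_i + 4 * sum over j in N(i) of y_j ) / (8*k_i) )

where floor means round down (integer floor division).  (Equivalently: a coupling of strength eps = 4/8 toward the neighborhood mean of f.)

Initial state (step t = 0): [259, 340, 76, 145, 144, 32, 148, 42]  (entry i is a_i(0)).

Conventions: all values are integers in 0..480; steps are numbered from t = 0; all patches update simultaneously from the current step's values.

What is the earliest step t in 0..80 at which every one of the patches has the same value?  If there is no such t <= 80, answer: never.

Simulating step by step:
t=0: [259, 340, 76, 145, 144, 32, 148, 42]  (not all equal)
t=1: [142, 129, 185, 254, 254, 140, 258, 151]  (not all equal)
t=2: [286, 273, 330, 177, 177, 285, 177, 296]  (not all equal)
t=3: [142, 144, 135, 292, 292, 142, 292, 141]  (not all equal)
t=4: [276, 278, 269, 161, 161, 276, 161, 275]  (not all equal)
t=5: [138, 138, 139, 270, 270, 138, 270, 138]  (not all equal)
t=6: [272, 272, 273, 164, 164, 272, 164, 272]  (not all equal)
t=7: [141, 141, 141, 275, 275, 141, 275, 141]  (not all equal)
t=8: [277, 277, 277, 165, 165, 277, 165, 277]  (not all equal)
t=9: [140, 140, 140, 276, 276, 140, 276, 140]  (not all equal)
t=10: [275, 275, 275, 165, 165, 275, 165, 275]  (not all equal)
t=11: [140, 140, 140, 276, 276, 140, 276, 140]  (not all equal)

Answer: never
Key observation: The state at step 9 reappears at step 11 — the system is in a cycle of period 2 from step 9 on.  No step 0..11 is synchronized, and the cycle repeats forever, so no step up to 80 (or ever) has all patches equal.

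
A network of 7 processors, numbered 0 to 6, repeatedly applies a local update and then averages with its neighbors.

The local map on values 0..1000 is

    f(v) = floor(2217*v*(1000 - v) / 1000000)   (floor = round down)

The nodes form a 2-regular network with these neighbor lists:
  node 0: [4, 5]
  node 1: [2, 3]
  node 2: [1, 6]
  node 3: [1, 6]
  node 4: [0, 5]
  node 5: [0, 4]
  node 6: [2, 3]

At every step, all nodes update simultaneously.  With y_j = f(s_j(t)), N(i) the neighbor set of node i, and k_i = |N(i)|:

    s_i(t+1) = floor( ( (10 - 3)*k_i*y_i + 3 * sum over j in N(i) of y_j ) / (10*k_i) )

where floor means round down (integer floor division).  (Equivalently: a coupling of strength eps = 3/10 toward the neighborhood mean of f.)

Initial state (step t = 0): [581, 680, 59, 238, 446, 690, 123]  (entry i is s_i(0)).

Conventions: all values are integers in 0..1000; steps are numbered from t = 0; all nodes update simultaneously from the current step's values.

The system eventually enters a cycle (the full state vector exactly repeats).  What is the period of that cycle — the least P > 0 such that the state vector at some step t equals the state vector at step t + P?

Simulating step by step:
t=0: [581, 680, 59, 238, 446, 690, 123]
t=1: [530, 416, 194, 389, 534, 494, 246]
t=2: [552, 507, 384, 510, 551, 553, 418]
t=3: [548, 549, 530, 551, 548, 548, 539]
t=4: [549, 548, 551, 548, 549, 549, 550]
t=5: [548, 548, 548, 548, 548, 548, 548]
t=6: [549, 549, 549, 549, 549, 549, 549]
t=7: [548, 548, 548, 548, 548, 548, 548]

Answer: 2
Key observation: The state at step 5, [548, 548, 548, 548, 548, 548, 548], reappears at step 7 — and no state repeats earlier — so the cycle the system enters has period 2.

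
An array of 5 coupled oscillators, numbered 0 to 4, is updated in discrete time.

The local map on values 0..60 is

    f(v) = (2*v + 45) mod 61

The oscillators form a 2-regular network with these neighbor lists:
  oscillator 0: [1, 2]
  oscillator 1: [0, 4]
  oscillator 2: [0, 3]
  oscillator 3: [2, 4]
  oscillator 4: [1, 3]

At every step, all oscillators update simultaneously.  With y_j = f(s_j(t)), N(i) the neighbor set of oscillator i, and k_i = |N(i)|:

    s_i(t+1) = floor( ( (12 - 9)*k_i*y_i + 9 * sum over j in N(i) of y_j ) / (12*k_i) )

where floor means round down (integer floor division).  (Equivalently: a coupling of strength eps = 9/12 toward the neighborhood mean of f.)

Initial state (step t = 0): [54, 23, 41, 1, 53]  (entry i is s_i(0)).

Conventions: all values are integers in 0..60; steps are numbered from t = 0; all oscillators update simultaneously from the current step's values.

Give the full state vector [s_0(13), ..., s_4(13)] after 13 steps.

Answer: [37, 47, 49, 45, 38]

Derivation:
t=0: [54, 23, 41, 1, 53]
t=1: [20, 30, 30, 24, 36]
t=2: [39, 41, 32, 45, 42]
t=3: [20, 4, 17, 23, 8]
t=4: [32, 22, 24, 14, 31]
t=5: [34, 42, 30, 32, 26]
t=6: [32, 34, 48, 42, 29]
t=7: [38, 46, 25, 24, 32]
t=8: [33, 44, 43, 38, 29]
t=9: [20, 37, 43, 34, 37]
t=10: [31, 45, 30, 38, 55]
t=11: [32, 32, 50, 43, 35]
t=12: [38, 50, 27, 31, 34]
t=13: [37, 47, 49, 45, 38]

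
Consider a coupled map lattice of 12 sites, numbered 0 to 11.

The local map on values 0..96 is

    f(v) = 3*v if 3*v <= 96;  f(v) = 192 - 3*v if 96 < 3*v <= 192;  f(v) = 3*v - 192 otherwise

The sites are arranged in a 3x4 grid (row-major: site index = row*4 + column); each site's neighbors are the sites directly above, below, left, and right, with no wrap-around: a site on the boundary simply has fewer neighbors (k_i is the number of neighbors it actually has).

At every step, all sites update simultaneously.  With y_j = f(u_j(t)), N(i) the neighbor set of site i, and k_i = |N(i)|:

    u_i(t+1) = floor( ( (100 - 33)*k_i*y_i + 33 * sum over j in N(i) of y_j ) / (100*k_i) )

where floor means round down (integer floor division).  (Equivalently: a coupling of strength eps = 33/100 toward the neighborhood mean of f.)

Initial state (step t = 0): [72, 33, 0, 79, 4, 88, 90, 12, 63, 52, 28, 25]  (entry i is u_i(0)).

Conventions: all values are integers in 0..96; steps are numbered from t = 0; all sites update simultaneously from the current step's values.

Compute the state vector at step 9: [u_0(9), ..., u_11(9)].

Answer: [45, 57, 66, 41, 53, 53, 57, 49, 30, 24, 44, 29]

Derivation:
t=0: [72, 33, 0, 79, 4, 88, 90, 12, 63, 52, 28, 25]
t=1: [33, 72, 23, 36, 18, 66, 68, 45, 9, 41, 77, 70]
t=2: [75, 34, 59, 77, 50, 17, 22, 50, 38, 54, 37, 27]
t=3: [43, 71, 31, 35, 45, 52, 59, 48, 64, 43, 73, 74]
t=4: [55, 35, 75, 81, 49, 36, 26, 46, 19, 49, 29, 32]
t=5: [39, 74, 45, 48, 48, 77, 73, 60, 53, 55, 82, 87]
t=6: [63, 38, 49, 43, 48, 37, 31, 23, 34, 31, 49, 57]
t=7: [22, 66, 55, 61, 51, 80, 82, 65, 83, 86, 52, 32]
t=8: [51, 19, 25, 10, 44, 45, 45, 19, 55, 59, 47, 70]
t=9: [45, 57, 66, 41, 53, 53, 57, 49, 30, 24, 44, 29]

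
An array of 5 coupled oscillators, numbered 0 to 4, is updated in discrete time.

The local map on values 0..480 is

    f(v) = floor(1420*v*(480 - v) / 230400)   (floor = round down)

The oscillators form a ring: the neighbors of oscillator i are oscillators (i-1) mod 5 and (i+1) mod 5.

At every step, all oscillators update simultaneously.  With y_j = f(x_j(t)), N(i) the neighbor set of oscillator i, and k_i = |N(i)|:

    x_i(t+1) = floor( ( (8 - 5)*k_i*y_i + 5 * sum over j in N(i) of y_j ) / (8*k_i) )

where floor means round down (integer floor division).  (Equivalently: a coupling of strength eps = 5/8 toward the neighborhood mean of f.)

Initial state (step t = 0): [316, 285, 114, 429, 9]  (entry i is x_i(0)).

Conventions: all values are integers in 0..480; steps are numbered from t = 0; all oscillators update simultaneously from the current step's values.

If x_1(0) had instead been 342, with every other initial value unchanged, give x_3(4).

Simulating step by step:
t=0: [316, 342, 114, 429, 9]
t=1: [218, 288, 228, 138, 151]
t=2: [333, 348, 329, 315, 315]
t=3: [301, 295, 303, 315, 314]
t=4: [329, 332, 328, 323, 324]

Answer: x_3(4) = 323
Key observation: This trace re-runs the system from the modified initial state.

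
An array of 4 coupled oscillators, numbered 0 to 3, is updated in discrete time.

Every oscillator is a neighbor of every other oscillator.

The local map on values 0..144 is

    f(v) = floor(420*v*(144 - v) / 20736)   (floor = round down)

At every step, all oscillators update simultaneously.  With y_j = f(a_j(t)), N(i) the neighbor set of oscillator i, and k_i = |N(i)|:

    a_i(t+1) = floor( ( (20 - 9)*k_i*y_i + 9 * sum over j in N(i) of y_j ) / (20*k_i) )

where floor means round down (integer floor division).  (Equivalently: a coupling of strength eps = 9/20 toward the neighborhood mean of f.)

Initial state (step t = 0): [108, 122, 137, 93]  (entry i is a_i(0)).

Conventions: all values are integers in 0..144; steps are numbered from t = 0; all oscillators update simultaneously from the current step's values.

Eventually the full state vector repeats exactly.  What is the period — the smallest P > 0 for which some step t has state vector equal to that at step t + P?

Answer: 2
Key observation: The state at step 8, [96, 96, 96, 96], reappears at step 10 — and no state repeats earlier — so the cycle the system enters has period 2.

Derivation:
t=0: [108, 122, 137, 93]
t=1: [68, 58, 44, 75]
t=2: [101, 100, 95, 101]
t=3: [88, 89, 91, 88]
t=4: [98, 98, 97, 98]
t=5: [91, 91, 91, 91]
t=6: [97, 97, 97, 97]
t=7: [92, 92, 92, 92]
t=8: [96, 96, 96, 96]
t=9: [93, 93, 93, 93]
t=10: [96, 96, 96, 96]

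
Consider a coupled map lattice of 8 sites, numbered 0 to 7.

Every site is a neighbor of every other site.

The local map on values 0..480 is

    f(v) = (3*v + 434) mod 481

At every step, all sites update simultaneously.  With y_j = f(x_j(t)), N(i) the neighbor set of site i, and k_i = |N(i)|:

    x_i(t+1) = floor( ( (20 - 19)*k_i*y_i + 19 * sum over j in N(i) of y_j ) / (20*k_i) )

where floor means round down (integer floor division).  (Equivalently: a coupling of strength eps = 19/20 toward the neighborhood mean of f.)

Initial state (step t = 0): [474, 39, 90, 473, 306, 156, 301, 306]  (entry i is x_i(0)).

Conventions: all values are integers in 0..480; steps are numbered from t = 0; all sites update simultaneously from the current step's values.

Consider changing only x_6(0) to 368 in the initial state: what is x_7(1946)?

Simulating step by step:
t=0: [474, 39, 90, 473, 306, 156, 368, 306]
t=1: [291, 321, 308, 292, 293, 291, 319, 293]
t=2: [377, 369, 373, 377, 377, 377, 370, 377]
t=3: [114, 116, 115, 114, 114, 114, 116, 114]
t=4: [297, 296, 296, 297, 297, 297, 296, 297]
t=5: [361, 362, 362, 361, 361, 361, 362, 361]
t=6: [75, 74, 74, 75, 75, 75, 74, 75]
t=7: [176, 177, 177, 176, 176, 176, 177, 176]
t=8: [1, 0, 0, 1, 1, 1, 0, 1]
t=9: [435, 436, 436, 435, 435, 435, 436, 435]
t=10: [297, 296, 296, 297, 297, 297, 296, 297]

Answer: x_7(1946) = 1
Key observation: The state at step 4, [297, 296, 296, 297, 297, 297, 296, 297], reappears at step 10: the system is in a cycle of period 6 from step 4 on.  Therefore the state at step 1946 equals the state at step 4 + ((1946 - 4) mod 6) = 8, which is [1, 0, 0, 1, 1, 1, 0, 1].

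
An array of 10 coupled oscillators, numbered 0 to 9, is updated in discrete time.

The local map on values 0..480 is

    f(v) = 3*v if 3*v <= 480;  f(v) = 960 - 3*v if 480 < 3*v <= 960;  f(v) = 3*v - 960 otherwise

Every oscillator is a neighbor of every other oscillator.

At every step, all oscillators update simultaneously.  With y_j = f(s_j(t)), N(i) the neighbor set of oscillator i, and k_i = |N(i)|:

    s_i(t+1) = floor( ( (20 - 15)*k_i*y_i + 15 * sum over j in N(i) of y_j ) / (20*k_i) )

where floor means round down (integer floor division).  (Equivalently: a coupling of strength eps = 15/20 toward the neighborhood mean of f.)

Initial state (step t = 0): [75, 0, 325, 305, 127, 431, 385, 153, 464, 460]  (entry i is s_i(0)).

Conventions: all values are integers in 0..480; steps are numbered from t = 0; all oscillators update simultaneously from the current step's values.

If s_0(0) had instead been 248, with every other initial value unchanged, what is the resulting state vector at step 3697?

Answer: [378, 378, 378, 378, 378, 378, 378, 379, 379, 379]
Key observation: The state at step 13, [378, 378, 378, 378, 378, 378, 378, 379, 379, 379], reappears at step 25: the system is in a cycle of period 12 from step 13 on.  Therefore the state at step 3697 equals the state at step 13 + ((3697 - 13) mod 12) = 13, which is [378, 378, 378, 378, 378, 378, 378, 379, 379, 379].

Derivation:
t=0: [248, 0, 325, 305, 127, 431, 385, 153, 464, 460]
t=1: [244, 208, 210, 215, 271, 263, 240, 284, 280, 278]
t=2: [214, 232, 231, 229, 201, 205, 216, 194, 196, 197]
t=3: [324, 315, 315, 316, 330, 328, 323, 334, 333, 332]
t=4: [21, 22, 22, 21, 24, 23, 21, 26, 26, 25]
t=5: [68, 68, 68, 68, 69, 69, 68, 70, 70, 70]
t=6: [206, 206, 206, 206, 206, 206, 206, 207, 207, 207]
t=7: [341, 341, 341, 341, 341, 341, 341, 340, 340, 340]
t=8: [62, 62, 62, 62, 62, 62, 62, 61, 61, 61]
t=9: [185, 185, 185, 185, 185, 185, 185, 184, 184, 184]
t=10: [405, 405, 405, 405, 405, 405, 405, 406, 406, 406]
t=11: [255, 255, 255, 255, 255, 255, 255, 256, 256, 256]
t=12: [194, 194, 194, 194, 194, 194, 194, 193, 193, 193]
t=13: [378, 378, 378, 378, 378, 378, 378, 379, 379, 379]
t=14: [174, 174, 174, 174, 174, 174, 174, 175, 175, 175]
t=15: [437, 437, 437, 437, 437, 437, 437, 436, 436, 436]
t=16: [350, 350, 350, 350, 350, 350, 350, 349, 349, 349]
t=17: [89, 89, 89, 89, 89, 89, 89, 88, 88, 88]
t=18: [266, 266, 266, 266, 266, 266, 266, 265, 265, 265]
t=19: [162, 162, 162, 162, 162, 162, 162, 163, 163, 163]
t=20: [473, 473, 473, 473, 473, 473, 473, 472, 472, 472]
t=21: [458, 458, 458, 458, 458, 458, 458, 457, 457, 457]
t=22: [413, 413, 413, 413, 413, 413, 413, 412, 412, 412]
t=23: [278, 278, 278, 278, 278, 278, 278, 277, 277, 277]
t=24: [126, 126, 126, 126, 126, 126, 126, 127, 127, 127]
t=25: [378, 378, 378, 378, 378, 378, 378, 379, 379, 379]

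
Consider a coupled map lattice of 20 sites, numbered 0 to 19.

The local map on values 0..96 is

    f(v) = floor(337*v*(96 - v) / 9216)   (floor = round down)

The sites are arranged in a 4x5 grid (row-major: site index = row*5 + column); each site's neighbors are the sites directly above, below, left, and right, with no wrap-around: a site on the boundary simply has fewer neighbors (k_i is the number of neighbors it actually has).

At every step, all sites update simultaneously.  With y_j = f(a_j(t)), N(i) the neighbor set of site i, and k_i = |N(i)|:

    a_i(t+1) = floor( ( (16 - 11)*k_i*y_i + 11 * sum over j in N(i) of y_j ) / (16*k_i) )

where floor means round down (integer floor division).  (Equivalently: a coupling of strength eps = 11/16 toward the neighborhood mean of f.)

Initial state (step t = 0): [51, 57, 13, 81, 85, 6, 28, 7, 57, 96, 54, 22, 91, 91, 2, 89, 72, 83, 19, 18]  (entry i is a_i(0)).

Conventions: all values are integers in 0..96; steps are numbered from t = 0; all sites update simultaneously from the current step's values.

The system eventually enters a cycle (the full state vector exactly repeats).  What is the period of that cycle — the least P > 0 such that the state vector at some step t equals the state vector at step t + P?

Simulating step by step:
t=0: [51, 57, 13, 81, 85, 6, 28, 7, 57, 96, 54, 22, 91, 91, 2, 89, 72, 83, 19, 18]
t=1: [60, 69, 45, 49, 25, 59, 52, 42, 39, 27, 48, 57, 28, 31, 17, 56, 47, 42, 40, 36]
t=2: [74, 77, 79, 78, 72, 80, 79, 79, 78, 65, 81, 80, 76, 70, 65, 83, 82, 79, 78, 69]
t=3: [52, 52, 50, 53, 62, 49, 48, 50, 57, 65, 43, 46, 53, 60, 70, 41, 43, 49, 57, 63]
t=4: [83, 83, 83, 81, 77, 83, 83, 83, 79, 74, 83, 83, 82, 77, 72, 82, 83, 82, 79, 74]
t=5: [39, 39, 40, 46, 51, 39, 39, 41, 48, 56, 39, 39, 42, 51, 58, 39, 39, 42, 50, 56]
t=6: [81, 81, 81, 83, 82, 81, 81, 82, 82, 81, 81, 81, 82, 82, 81, 81, 81, 82, 82, 81]
t=7: [44, 44, 42, 41, 41, 44, 43, 42, 41, 42, 44, 43, 41, 41, 43, 44, 43, 41, 41, 42]
t=8: [83, 82, 82, 82, 82, 83, 82, 82, 82, 82, 83, 82, 82, 82, 82, 83, 82, 82, 82, 82]
t=9: [39, 40, 41, 41, 41, 39, 40, 41, 41, 41, 39, 40, 41, 41, 41, 39, 40, 41, 41, 41]
t=10: [81, 81, 81, 82, 82, 81, 81, 81, 82, 82, 81, 81, 81, 82, 82, 81, 81, 81, 82, 82]
t=11: [44, 44, 43, 41, 41, 44, 44, 43, 41, 41, 44, 44, 43, 41, 41, 44, 44, 43, 41, 41]
t=12: [83, 83, 82, 82, 82, 83, 83, 82, 82, 82, 83, 83, 82, 82, 82, 83, 83, 82, 82, 82]
t=13: [39, 39, 40, 41, 41, 39, 39, 40, 41, 41, 39, 39, 40, 41, 41, 39, 39, 40, 41, 41]
t=14: [81, 81, 81, 81, 82, 81, 81, 81, 81, 82, 81, 81, 81, 81, 82, 81, 81, 81, 81, 82]
t=15: [44, 44, 44, 43, 42, 44, 44, 44, 43, 41, 44, 44, 44, 43, 41, 44, 44, 44, 43, 42]
t=16: [83, 83, 83, 82, 82, 83, 83, 83, 82, 82, 83, 83, 83, 82, 82, 83, 83, 83, 82, 82]
t=17: [39, 39, 39, 40, 41, 39, 39, 39, 40, 41, 39, 39, 39, 40, 41, 39, 39, 39, 40, 41]
t=18: [81, 81, 81, 81, 81, 81, 81, 81, 81, 81, 81, 81, 81, 81, 81, 81, 81, 81, 81, 81]
t=19: [44, 44, 44, 44, 44, 44, 44, 44, 44, 44, 44, 44, 44, 44, 44, 44, 44, 44, 44, 44]
t=20: [83, 83, 83, 83, 83, 83, 83, 83, 83, 83, 83, 83, 83, 83, 83, 83, 83, 83, 83, 83]
t=21: [39, 39, 39, 39, 39, 39, 39, 39, 39, 39, 39, 39, 39, 39, 39, 39, 39, 39, 39, 39]
t=22: [81, 81, 81, 81, 81, 81, 81, 81, 81, 81, 81, 81, 81, 81, 81, 81, 81, 81, 81, 81]

Answer: 4
Key observation: The state at step 18, [81, 81, 81, 81, 81, 81, 81, 81, 81, 81, 81, 81, 81, 81, 81, 81, 81, 81, 81, 81], reappears at step 22 — and no state repeats earlier — so the cycle the system enters has period 4.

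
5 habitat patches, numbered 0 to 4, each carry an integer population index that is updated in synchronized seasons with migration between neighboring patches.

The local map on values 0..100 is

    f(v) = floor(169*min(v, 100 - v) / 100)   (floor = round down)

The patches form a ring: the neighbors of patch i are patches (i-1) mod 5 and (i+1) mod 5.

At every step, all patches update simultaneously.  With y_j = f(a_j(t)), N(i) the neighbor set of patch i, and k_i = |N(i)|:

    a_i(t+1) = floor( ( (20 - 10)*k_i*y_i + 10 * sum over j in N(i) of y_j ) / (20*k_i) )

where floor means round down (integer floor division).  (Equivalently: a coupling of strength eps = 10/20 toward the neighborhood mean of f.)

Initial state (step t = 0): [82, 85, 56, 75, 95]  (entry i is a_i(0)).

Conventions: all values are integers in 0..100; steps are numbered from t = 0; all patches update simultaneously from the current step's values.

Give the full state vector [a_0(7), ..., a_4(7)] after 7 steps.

Answer: [72, 68, 64, 67, 71]

Derivation:
t=0: [82, 85, 56, 75, 95]
t=1: [23, 38, 53, 41, 22]
t=2: [44, 61, 72, 63, 45]
t=3: [72, 62, 55, 61, 72]
t=4: [51, 62, 70, 63, 51]
t=5: [77, 65, 56, 64, 77]
t=6: [43, 57, 66, 58, 43]
t=7: [72, 68, 64, 67, 71]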